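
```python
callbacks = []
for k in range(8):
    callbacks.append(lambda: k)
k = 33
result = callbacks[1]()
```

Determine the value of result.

Step 1: Lambdas capture the variable k by reference, not by value.
Step 2: After the loop, k is reassigned to 33.
Step 3: callbacks[1]() looks up the current k = 33. result = 33

The answer is 33.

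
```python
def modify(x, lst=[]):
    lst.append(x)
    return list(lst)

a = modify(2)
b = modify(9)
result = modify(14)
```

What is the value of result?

Step 1: Default list is shared. list() creates copies for return values.
Step 2: Internal list grows: [2] -> [2, 9] -> [2, 9, 14].
Step 3: result = [2, 9, 14]

The answer is [2, 9, 14].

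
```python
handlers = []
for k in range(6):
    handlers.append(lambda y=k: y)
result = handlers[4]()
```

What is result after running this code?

Step 1: Default argument y=k captures k's value at each iteration.
Step 2: handlers[4] captured y = 4 when k was 4.
Step 3: result = 4

The answer is 4.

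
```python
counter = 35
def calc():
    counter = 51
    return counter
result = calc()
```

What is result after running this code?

Step 1: Global counter = 35.
Step 2: calc() creates local counter = 51, shadowing the global.
Step 3: Returns local counter = 51. result = 51

The answer is 51.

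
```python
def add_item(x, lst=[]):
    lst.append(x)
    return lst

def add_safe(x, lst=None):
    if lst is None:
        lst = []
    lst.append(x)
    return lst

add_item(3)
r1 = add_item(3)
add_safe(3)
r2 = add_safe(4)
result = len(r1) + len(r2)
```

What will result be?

Step 1: add_item shares mutable default: after 2 calls, lst = [3, 3], len = 2.
Step 2: add_safe creates fresh list each time: r2 = [4], len = 1.
Step 3: result = 2 + 1 = 3

The answer is 3.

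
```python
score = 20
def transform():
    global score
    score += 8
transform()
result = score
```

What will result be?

Step 1: score = 20 globally.
Step 2: transform() modifies global score: score += 8 = 28.
Step 3: result = 28

The answer is 28.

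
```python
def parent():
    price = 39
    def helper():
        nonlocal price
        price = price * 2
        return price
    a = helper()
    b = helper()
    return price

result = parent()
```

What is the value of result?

Step 1: price starts at 39.
Step 2: First helper(): price = 39 * 2 = 78.
Step 3: Second helper(): price = 78 * 2 = 156.
Step 4: result = 156

The answer is 156.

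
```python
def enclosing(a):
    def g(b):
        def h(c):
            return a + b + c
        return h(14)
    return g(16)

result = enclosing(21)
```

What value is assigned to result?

Step 1: a = 21, b = 16, c = 14 across three nested scopes.
Step 2: h() accesses all three via LEGB rule.
Step 3: result = 21 + 16 + 14 = 51

The answer is 51.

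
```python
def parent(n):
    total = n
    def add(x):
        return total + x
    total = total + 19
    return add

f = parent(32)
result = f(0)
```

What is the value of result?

Step 1: parent(32) sets total = 32, then total = 32 + 19 = 51.
Step 2: Closures capture by reference, so add sees total = 51.
Step 3: f(0) returns 51 + 0 = 51

The answer is 51.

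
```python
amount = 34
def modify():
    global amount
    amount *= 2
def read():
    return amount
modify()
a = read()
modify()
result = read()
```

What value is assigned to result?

Step 1: amount = 34.
Step 2: First modify(): amount = 34 * 2 = 68.
Step 3: Second modify(): amount = 68 * 2 = 136.
Step 4: read() returns 136

The answer is 136.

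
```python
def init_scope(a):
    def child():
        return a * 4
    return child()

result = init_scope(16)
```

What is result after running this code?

Step 1: init_scope(16) binds parameter a = 16.
Step 2: child() accesses a = 16 from enclosing scope.
Step 3: result = 16 * 4 = 64

The answer is 64.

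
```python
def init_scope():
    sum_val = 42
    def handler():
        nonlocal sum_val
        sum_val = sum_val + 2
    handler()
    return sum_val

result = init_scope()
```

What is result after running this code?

Step 1: init_scope() sets sum_val = 42.
Step 2: handler() uses nonlocal to modify sum_val in init_scope's scope: sum_val = 42 + 2 = 44.
Step 3: init_scope() returns the modified sum_val = 44

The answer is 44.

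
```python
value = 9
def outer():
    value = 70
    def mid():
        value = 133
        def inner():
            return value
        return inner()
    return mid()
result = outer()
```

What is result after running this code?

Step 1: Three levels of shadowing: global 9, outer 70, mid 133.
Step 2: inner() finds value = 133 in enclosing mid() scope.
Step 3: result = 133

The answer is 133.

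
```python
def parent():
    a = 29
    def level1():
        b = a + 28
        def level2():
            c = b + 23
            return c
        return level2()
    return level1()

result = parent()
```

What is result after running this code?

Step 1: a = 29. b = a + 28 = 57.
Step 2: c = b + 23 = 57 + 23 = 80.
Step 3: result = 80

The answer is 80.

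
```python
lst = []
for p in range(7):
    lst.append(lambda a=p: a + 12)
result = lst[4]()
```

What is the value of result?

Step 1: Default argument a=p captures p's value at definition time.
Step 2: lst[4] was defined when p = 4, so a defaults to 4.
Step 3: result = 4 + 12 = 16 (default arg fixes the late binding issue)

The answer is 16.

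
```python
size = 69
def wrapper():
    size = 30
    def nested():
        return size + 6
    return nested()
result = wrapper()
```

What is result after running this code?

Step 1: wrapper() shadows global size with size = 30.
Step 2: nested() finds size = 30 in enclosing scope, computes 30 + 6 = 36.
Step 3: result = 36

The answer is 36.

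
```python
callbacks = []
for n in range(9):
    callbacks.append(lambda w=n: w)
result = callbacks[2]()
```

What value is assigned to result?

Step 1: Default argument w=n captures n's value at each iteration.
Step 2: callbacks[2] captured w = 2 when n was 2.
Step 3: result = 2

The answer is 2.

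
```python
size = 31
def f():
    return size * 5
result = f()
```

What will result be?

Step 1: size = 31 is defined globally.
Step 2: f() looks up size from global scope = 31, then computes 31 * 5 = 155.
Step 3: result = 155

The answer is 155.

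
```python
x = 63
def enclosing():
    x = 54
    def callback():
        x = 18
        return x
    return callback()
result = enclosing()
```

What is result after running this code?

Step 1: Three scopes define x: global (63), enclosing (54), callback (18).
Step 2: callback() has its own local x = 18, which shadows both enclosing and global.
Step 3: result = 18 (local wins in LEGB)

The answer is 18.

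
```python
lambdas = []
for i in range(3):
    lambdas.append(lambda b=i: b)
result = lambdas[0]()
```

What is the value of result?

Step 1: Default argument b=i captures i's value at each iteration.
Step 2: lambdas[0] captured b = 0 when i was 0.
Step 3: result = 0

The answer is 0.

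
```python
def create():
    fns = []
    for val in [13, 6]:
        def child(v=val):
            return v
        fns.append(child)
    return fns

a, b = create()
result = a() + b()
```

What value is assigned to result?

Step 1: Default argument v=val captures val at each iteration.
Step 2: a() returns 13 (captured at first iteration), b() returns 6 (captured at second).
Step 3: result = 13 + 6 = 19

The answer is 19.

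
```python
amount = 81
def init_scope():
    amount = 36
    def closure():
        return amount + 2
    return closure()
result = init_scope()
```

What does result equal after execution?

Step 1: init_scope() shadows global amount with amount = 36.
Step 2: closure() finds amount = 36 in enclosing scope, computes 36 + 2 = 38.
Step 3: result = 38

The answer is 38.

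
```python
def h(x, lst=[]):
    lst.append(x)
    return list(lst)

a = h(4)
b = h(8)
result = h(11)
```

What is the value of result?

Step 1: Default list is shared. list() creates copies for return values.
Step 2: Internal list grows: [4] -> [4, 8] -> [4, 8, 11].
Step 3: result = [4, 8, 11]

The answer is [4, 8, 11].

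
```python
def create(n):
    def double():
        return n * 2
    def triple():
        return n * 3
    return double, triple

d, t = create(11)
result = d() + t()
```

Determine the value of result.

Step 1: Both closures capture the same n = 11.
Step 2: d() = 11 * 2 = 22, t() = 11 * 3 = 33.
Step 3: result = 22 + 33 = 55

The answer is 55.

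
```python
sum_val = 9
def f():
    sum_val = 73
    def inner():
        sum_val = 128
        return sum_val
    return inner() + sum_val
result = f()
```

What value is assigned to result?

Step 1: f() has local sum_val = 73. inner() has local sum_val = 128.
Step 2: inner() returns its local sum_val = 128.
Step 3: f() returns 128 + its own sum_val (73) = 201

The answer is 201.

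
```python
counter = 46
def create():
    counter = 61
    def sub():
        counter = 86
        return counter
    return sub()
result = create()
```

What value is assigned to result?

Step 1: Three scopes define counter: global (46), create (61), sub (86).
Step 2: sub() has its own local counter = 86, which shadows both enclosing and global.
Step 3: result = 86 (local wins in LEGB)

The answer is 86.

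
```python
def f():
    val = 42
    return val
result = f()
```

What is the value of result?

Step 1: f() defines val = 42 in its local scope.
Step 2: return val finds the local variable val = 42.
Step 3: result = 42

The answer is 42.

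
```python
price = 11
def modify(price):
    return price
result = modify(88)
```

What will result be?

Step 1: Global price = 11.
Step 2: modify(88) takes parameter price = 88, which shadows the global.
Step 3: result = 88

The answer is 88.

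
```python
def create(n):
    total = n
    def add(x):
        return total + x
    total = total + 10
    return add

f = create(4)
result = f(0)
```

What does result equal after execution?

Step 1: create(4) sets total = 4, then total = 4 + 10 = 14.
Step 2: Closures capture by reference, so add sees total = 14.
Step 3: f(0) returns 14 + 0 = 14

The answer is 14.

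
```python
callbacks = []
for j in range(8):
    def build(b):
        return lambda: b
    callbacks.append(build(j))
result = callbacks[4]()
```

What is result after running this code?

Step 1: build(j) creates a new scope capturing b = j at call time.
Step 2: callbacks[4] = build(4), so its lambda captures b = 4.
Step 3: result = 4 (closure factory fixes late binding)

The answer is 4.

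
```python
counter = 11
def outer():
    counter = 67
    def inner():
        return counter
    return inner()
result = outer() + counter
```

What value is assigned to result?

Step 1: Global counter = 11. outer() shadows with counter = 67.
Step 2: inner() returns enclosing counter = 67. outer() = 67.
Step 3: result = 67 + global counter (11) = 78

The answer is 78.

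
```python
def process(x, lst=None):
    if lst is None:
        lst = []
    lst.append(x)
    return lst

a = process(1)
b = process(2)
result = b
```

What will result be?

Step 1: None default with guard creates a NEW list each call.
Step 2: a = [1] (fresh list). b = [2] (another fresh list).
Step 3: result = [2] (this is the fix for mutable default)

The answer is [2].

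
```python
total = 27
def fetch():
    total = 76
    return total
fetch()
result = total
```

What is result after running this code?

Step 1: total = 27 globally.
Step 2: fetch() creates a LOCAL total = 76 (no global keyword!).
Step 3: The global total is unchanged. result = 27

The answer is 27.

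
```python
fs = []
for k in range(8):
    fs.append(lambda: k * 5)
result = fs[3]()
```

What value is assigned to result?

Step 1: All lambdas reference the same variable k (late binding).
Step 2: After the loop, k = 7. Every lambda returns k * 5.
Step 3: fs[3]() = 7 * 5 = 35

The answer is 35.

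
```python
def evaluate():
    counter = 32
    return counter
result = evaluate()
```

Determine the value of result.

Step 1: evaluate() defines counter = 32 in its local scope.
Step 2: return counter finds the local variable counter = 32.
Step 3: result = 32

The answer is 32.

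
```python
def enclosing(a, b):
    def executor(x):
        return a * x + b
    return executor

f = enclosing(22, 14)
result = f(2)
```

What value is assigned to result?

Step 1: enclosing(22, 14) captures a = 22, b = 14.
Step 2: f(2) computes 22 * 2 + 14 = 58.
Step 3: result = 58

The answer is 58.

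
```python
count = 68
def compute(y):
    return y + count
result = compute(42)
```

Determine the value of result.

Step 1: count = 68 is defined globally.
Step 2: compute(42) uses parameter y = 42 and looks up count from global scope = 68.
Step 3: result = 42 + 68 = 110

The answer is 110.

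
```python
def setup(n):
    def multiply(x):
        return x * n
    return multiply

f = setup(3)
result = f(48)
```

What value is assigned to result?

Step 1: setup(3) returns multiply closure with n = 3.
Step 2: f(48) computes 48 * 3 = 144.
Step 3: result = 144

The answer is 144.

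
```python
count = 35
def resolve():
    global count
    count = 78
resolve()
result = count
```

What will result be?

Step 1: count = 35 globally.
Step 2: resolve() declares global count and sets it to 78.
Step 3: After resolve(), global count = 78. result = 78

The answer is 78.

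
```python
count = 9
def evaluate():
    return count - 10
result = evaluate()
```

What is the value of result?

Step 1: count = 9 is defined globally.
Step 2: evaluate() looks up count from global scope = 9, then computes 9 - 10 = -1.
Step 3: result = -1

The answer is -1.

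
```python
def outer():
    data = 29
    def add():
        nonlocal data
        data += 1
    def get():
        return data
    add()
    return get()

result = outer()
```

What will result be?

Step 1: data = 29. add() modifies it via nonlocal, get() reads it.
Step 2: add() makes data = 29 + 1 = 30.
Step 3: get() returns 30. result = 30

The answer is 30.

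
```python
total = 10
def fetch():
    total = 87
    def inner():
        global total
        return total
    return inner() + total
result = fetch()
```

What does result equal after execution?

Step 1: Global total = 10. fetch() shadows with local total = 87.
Step 2: inner() uses global keyword, so inner() returns global total = 10.
Step 3: fetch() returns 10 + 87 = 97

The answer is 97.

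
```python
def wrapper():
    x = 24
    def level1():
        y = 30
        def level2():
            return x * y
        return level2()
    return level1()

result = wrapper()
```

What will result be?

Step 1: x = 24 in wrapper. y = 30 in level1.
Step 2: level2() reads x = 24 and y = 30 from enclosing scopes.
Step 3: result = 24 * 30 = 720

The answer is 720.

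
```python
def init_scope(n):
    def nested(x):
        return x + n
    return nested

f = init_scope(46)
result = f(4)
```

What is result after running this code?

Step 1: init_scope(46) creates a closure that captures n = 46.
Step 2: f(4) calls the closure with x = 4, returning 4 + 46 = 50.
Step 3: result = 50

The answer is 50.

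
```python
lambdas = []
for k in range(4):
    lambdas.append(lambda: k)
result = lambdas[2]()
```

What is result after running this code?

Step 1: The loop creates 4 lambdas, all referencing the same variable k.
Step 2: After the loop, k = 3 (final value).
Step 3: lambdas[2]() looks up k at call time and finds 3. This is the late binding gotcha. result = 3

The answer is 3.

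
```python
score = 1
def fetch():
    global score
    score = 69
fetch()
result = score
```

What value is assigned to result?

Step 1: score = 1 globally.
Step 2: fetch() declares global score and sets it to 69.
Step 3: After fetch(), global score = 69. result = 69

The answer is 69.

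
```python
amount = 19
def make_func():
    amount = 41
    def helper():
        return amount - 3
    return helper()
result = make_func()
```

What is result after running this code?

Step 1: make_func() shadows global amount with amount = 41.
Step 2: helper() finds amount = 41 in enclosing scope, computes 41 - 3 = 38.
Step 3: result = 38

The answer is 38.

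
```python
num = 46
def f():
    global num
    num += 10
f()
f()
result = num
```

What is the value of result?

Step 1: num = 46.
Step 2: First f(): num = 46 + 10 = 56.
Step 3: Second f(): num = 56 + 10 = 66. result = 66

The answer is 66.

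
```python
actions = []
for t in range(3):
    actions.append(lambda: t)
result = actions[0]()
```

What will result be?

Step 1: The loop creates 3 lambdas, all referencing the same variable t.
Step 2: After the loop, t = 2 (final value).
Step 3: actions[0]() looks up t at call time and finds 2. This is the late binding gotcha. result = 2

The answer is 2.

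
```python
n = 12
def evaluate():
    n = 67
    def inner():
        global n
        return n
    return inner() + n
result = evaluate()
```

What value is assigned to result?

Step 1: Global n = 12. evaluate() shadows with local n = 67.
Step 2: inner() uses global keyword, so inner() returns global n = 12.
Step 3: evaluate() returns 12 + 67 = 79

The answer is 79.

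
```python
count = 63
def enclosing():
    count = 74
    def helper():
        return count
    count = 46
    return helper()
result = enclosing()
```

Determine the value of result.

Step 1: enclosing() sets count = 74, then later count = 46.
Step 2: helper() is called after count is reassigned to 46. Closures capture variables by reference, not by value.
Step 3: result = 46

The answer is 46.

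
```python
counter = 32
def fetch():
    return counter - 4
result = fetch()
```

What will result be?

Step 1: counter = 32 is defined globally.
Step 2: fetch() looks up counter from global scope = 32, then computes 32 - 4 = 28.
Step 3: result = 28

The answer is 28.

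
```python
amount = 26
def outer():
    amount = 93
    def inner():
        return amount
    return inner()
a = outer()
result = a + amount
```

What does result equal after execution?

Step 1: outer() has local amount = 93. inner() reads from enclosing.
Step 2: outer() returns 93. Global amount = 26 unchanged.
Step 3: result = 93 + 26 = 119

The answer is 119.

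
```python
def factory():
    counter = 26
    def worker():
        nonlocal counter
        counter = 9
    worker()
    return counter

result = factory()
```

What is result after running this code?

Step 1: factory() sets counter = 26.
Step 2: worker() uses nonlocal to reassign counter = 9.
Step 3: result = 9

The answer is 9.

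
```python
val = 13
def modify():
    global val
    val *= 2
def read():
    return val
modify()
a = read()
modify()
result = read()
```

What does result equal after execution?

Step 1: val = 13.
Step 2: First modify(): val = 13 * 2 = 26.
Step 3: Second modify(): val = 26 * 2 = 52.
Step 4: read() returns 52

The answer is 52.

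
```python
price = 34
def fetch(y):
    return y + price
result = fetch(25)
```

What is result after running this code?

Step 1: price = 34 is defined globally.
Step 2: fetch(25) uses parameter y = 25 and looks up price from global scope = 34.
Step 3: result = 25 + 34 = 59

The answer is 59.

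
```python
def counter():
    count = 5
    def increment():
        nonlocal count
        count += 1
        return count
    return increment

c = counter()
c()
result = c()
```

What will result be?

Step 1: counter() creates closure with count = 5.
Step 2: Each c() call increments count via nonlocal. After 2 calls: 5 + 2 = 7.
Step 3: result = 7

The answer is 7.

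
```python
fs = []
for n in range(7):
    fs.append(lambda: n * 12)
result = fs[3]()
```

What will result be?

Step 1: All lambdas reference the same variable n (late binding).
Step 2: After the loop, n = 6. Every lambda returns n * 12.
Step 3: fs[3]() = 6 * 12 = 72

The answer is 72.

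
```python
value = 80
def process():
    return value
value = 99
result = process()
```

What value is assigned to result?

Step 1: value is first set to 80, then reassigned to 99.
Step 2: process() is called after the reassignment, so it looks up the current global value = 99.
Step 3: result = 99

The answer is 99.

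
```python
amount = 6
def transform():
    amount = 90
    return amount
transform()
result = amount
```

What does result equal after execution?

Step 1: amount = 6 globally.
Step 2: transform() creates a LOCAL amount = 90 (no global keyword!).
Step 3: The global amount is unchanged. result = 6

The answer is 6.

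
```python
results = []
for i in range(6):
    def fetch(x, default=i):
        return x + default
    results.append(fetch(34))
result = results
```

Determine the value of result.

Step 1: Default argument default=i is evaluated at function definition time.
Step 2: Each iteration creates fetch with default = current i value.
Step 3: fetch(34) returns 34 + default. results = [34, 35, 36, 37, 38, 39]

The answer is [34, 35, 36, 37, 38, 39].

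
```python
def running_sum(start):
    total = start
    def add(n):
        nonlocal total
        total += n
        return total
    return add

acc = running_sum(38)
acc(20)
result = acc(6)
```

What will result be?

Step 1: running_sum(38) creates closure with total = 38.
Step 2: First acc(20): total = 38 + 20 = 58.
Step 3: Second acc(6): total = 58 + 6 = 64. result = 64

The answer is 64.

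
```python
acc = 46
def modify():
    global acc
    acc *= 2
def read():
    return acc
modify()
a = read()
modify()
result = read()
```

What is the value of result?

Step 1: acc = 46.
Step 2: First modify(): acc = 46 * 2 = 92.
Step 3: Second modify(): acc = 92 * 2 = 184.
Step 4: read() returns 184

The answer is 184.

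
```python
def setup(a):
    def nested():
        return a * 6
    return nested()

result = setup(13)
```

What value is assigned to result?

Step 1: setup(13) binds parameter a = 13.
Step 2: nested() accesses a = 13 from enclosing scope.
Step 3: result = 13 * 6 = 78

The answer is 78.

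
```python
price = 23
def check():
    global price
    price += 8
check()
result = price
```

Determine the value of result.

Step 1: price = 23 globally.
Step 2: check() modifies global price: price += 8 = 31.
Step 3: result = 31

The answer is 31.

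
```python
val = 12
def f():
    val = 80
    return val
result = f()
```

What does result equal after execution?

Step 1: Global val = 12.
Step 2: f() creates local val = 80, shadowing the global.
Step 3: Returns local val = 80. result = 80

The answer is 80.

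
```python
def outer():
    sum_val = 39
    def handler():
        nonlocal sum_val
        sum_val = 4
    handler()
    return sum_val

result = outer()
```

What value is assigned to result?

Step 1: outer() sets sum_val = 39.
Step 2: handler() uses nonlocal to reassign sum_val = 4.
Step 3: result = 4

The answer is 4.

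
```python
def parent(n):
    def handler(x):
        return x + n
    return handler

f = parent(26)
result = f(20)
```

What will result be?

Step 1: parent(26) creates a closure that captures n = 26.
Step 2: f(20) calls the closure with x = 20, returning 20 + 26 = 46.
Step 3: result = 46

The answer is 46.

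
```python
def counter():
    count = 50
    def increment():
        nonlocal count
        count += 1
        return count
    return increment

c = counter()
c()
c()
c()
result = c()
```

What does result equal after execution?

Step 1: counter() creates closure with count = 50.
Step 2: Each c() call increments count via nonlocal. After 4 calls: 50 + 4 = 54.
Step 3: result = 54

The answer is 54.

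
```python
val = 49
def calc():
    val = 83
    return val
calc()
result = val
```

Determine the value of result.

Step 1: val = 49 globally.
Step 2: calc() creates a LOCAL val = 83 (no global keyword!).
Step 3: The global val is unchanged. result = 49

The answer is 49.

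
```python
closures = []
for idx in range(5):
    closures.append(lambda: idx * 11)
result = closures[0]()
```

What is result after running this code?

Step 1: All lambdas reference the same variable idx (late binding).
Step 2: After the loop, idx = 4. Every lambda returns idx * 11.
Step 3: closures[0]() = 4 * 11 = 44

The answer is 44.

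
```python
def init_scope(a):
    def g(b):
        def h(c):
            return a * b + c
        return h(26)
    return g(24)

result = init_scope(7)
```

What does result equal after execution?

Step 1: a = 7, b = 24, c = 26.
Step 2: h() computes a * b + c = 7 * 24 + 26 = 194.
Step 3: result = 194

The answer is 194.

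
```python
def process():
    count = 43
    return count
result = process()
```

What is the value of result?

Step 1: process() defines count = 43 in its local scope.
Step 2: return count finds the local variable count = 43.
Step 3: result = 43

The answer is 43.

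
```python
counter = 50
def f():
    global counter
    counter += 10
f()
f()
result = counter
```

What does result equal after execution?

Step 1: counter = 50.
Step 2: First f(): counter = 50 + 10 = 60.
Step 3: Second f(): counter = 60 + 10 = 70. result = 70

The answer is 70.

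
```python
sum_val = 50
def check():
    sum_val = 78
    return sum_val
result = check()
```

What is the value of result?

Step 1: Global sum_val = 50.
Step 2: check() creates local sum_val = 78, shadowing the global.
Step 3: Returns local sum_val = 78. result = 78

The answer is 78.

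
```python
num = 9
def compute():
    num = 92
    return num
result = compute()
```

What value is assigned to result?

Step 1: Global num = 9.
Step 2: compute() creates local num = 92, shadowing the global.
Step 3: Returns local num = 92. result = 92

The answer is 92.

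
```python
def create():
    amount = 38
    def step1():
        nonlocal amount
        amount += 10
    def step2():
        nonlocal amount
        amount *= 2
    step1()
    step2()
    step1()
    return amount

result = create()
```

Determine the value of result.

Step 1: amount = 38.
Step 2: step1(): amount = 38 + 10 = 48.
Step 3: step2(): amount = 48 * 2 = 96.
Step 4: step1(): amount = 96 + 10 = 106. result = 106

The answer is 106.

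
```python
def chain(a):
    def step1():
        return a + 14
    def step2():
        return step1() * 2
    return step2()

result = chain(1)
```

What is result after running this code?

Step 1: chain(1) captures a = 1.
Step 2: step2() calls step1() which returns 1 + 14 = 15.
Step 3: step2() returns 15 * 2 = 30

The answer is 30.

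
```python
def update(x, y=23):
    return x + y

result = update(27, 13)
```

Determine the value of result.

Step 1: update(27, 13) overrides default y with 13.
Step 2: Returns 27 + 13 = 40.
Step 3: result = 40

The answer is 40.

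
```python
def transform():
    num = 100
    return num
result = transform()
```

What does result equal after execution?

Step 1: transform() defines num = 100 in its local scope.
Step 2: return num finds the local variable num = 100.
Step 3: result = 100

The answer is 100.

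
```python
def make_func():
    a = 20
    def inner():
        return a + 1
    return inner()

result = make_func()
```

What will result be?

Step 1: make_func() defines a = 20.
Step 2: inner() reads a = 20 from enclosing scope, returns 20 + 1 = 21.
Step 3: result = 21

The answer is 21.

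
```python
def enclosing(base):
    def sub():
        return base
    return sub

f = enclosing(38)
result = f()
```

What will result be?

Step 1: enclosing(38) creates closure capturing base = 38.
Step 2: f() returns the captured base = 38.
Step 3: result = 38

The answer is 38.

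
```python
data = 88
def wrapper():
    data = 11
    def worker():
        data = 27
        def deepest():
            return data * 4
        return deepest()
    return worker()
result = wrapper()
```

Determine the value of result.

Step 1: deepest() looks up data through LEGB: not local, finds data = 27 in enclosing worker().
Step 2: Returns 27 * 4 = 108.
Step 3: result = 108

The answer is 108.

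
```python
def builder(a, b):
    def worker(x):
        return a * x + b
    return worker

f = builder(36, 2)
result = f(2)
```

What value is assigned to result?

Step 1: builder(36, 2) captures a = 36, b = 2.
Step 2: f(2) computes 36 * 2 + 2 = 74.
Step 3: result = 74

The answer is 74.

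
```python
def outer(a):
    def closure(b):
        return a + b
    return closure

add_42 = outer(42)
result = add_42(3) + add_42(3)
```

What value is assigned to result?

Step 1: add_42 captures a = 42.
Step 2: add_42(3) = 42 + 3 = 45, called twice.
Step 3: result = 45 + 45 = 90

The answer is 90.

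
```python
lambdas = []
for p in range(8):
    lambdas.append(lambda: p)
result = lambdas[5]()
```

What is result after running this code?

Step 1: The loop creates 8 lambdas, all referencing the same variable p.
Step 2: After the loop, p = 7 (final value).
Step 3: lambdas[5]() looks up p at call time and finds 7. This is the late binding gotcha. result = 7

The answer is 7.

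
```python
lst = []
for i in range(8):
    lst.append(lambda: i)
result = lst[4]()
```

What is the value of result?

Step 1: The loop creates 8 lambdas, all referencing the same variable i.
Step 2: After the loop, i = 7 (final value).
Step 3: lst[4]() looks up i at call time and finds 7. This is the late binding gotcha. result = 7

The answer is 7.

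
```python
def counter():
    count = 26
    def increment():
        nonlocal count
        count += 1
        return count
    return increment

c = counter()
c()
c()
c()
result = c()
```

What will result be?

Step 1: counter() creates closure with count = 26.
Step 2: Each c() call increments count via nonlocal. After 4 calls: 26 + 4 = 30.
Step 3: result = 30

The answer is 30.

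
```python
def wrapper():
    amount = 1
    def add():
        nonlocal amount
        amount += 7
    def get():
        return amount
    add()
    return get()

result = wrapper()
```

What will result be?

Step 1: amount = 1. add() modifies it via nonlocal, get() reads it.
Step 2: add() makes amount = 1 + 7 = 8.
Step 3: get() returns 8. result = 8

The answer is 8.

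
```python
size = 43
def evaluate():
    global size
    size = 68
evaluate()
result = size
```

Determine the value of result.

Step 1: size = 43 globally.
Step 2: evaluate() declares global size and sets it to 68.
Step 3: After evaluate(), global size = 68. result = 68

The answer is 68.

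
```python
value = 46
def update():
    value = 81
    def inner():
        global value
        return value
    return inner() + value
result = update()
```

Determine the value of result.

Step 1: Global value = 46. update() shadows with local value = 81.
Step 2: inner() uses global keyword, so inner() returns global value = 46.
Step 3: update() returns 46 + 81 = 127

The answer is 127.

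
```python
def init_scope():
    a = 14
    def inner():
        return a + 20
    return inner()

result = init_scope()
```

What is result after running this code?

Step 1: init_scope() defines a = 14.
Step 2: inner() reads a = 14 from enclosing scope, returns 14 + 20 = 34.
Step 3: result = 34

The answer is 34.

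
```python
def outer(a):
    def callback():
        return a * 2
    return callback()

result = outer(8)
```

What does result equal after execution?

Step 1: outer(8) binds parameter a = 8.
Step 2: callback() accesses a = 8 from enclosing scope.
Step 3: result = 8 * 2 = 16

The answer is 16.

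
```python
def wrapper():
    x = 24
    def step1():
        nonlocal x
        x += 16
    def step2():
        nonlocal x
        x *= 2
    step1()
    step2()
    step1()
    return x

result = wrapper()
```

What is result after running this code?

Step 1: x = 24.
Step 2: step1(): x = 24 + 16 = 40.
Step 3: step2(): x = 40 * 2 = 80.
Step 4: step1(): x = 80 + 16 = 96. result = 96

The answer is 96.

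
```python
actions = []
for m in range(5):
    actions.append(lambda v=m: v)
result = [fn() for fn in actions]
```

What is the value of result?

Step 1: Default arg v=m captures m at each iteration.
Step 2: Each lambda has its own default: 0, 1, ..., 4.
Step 3: result = [0, 1, 2, 3, 4]

The answer is [0, 1, 2, 3, 4].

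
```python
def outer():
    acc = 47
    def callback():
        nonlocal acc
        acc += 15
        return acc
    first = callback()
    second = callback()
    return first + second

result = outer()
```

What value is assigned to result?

Step 1: acc starts at 47.
Step 2: First call: acc = 47 + 15 = 62, returns 62.
Step 3: Second call: acc = 62 + 15 = 77, returns 77.
Step 4: result = 62 + 77 = 139

The answer is 139.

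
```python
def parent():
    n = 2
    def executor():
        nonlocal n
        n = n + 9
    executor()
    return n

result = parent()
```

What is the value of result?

Step 1: parent() sets n = 2.
Step 2: executor() uses nonlocal to modify n in parent's scope: n = 2 + 9 = 11.
Step 3: parent() returns the modified n = 11

The answer is 11.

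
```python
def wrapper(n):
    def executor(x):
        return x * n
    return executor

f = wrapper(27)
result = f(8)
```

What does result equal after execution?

Step 1: wrapper(27) creates a closure capturing n = 27.
Step 2: f(8) computes 8 * 27 = 216.
Step 3: result = 216

The answer is 216.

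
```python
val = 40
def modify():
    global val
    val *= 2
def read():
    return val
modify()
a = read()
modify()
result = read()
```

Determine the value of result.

Step 1: val = 40.
Step 2: First modify(): val = 40 * 2 = 80.
Step 3: Second modify(): val = 80 * 2 = 160.
Step 4: read() returns 160

The answer is 160.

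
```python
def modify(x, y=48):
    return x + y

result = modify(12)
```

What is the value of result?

Step 1: modify(12) uses default y = 48.
Step 2: Returns 12 + 48 = 60.
Step 3: result = 60

The answer is 60.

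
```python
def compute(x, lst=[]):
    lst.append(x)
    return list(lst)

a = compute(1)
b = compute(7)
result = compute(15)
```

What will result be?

Step 1: Default list is shared. list() creates copies for return values.
Step 2: Internal list grows: [1] -> [1, 7] -> [1, 7, 15].
Step 3: result = [1, 7, 15]

The answer is [1, 7, 15].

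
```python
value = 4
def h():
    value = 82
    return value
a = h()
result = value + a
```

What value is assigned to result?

Step 1: Global value = 4. h() returns local value = 82.
Step 2: a = 82. Global value still = 4.
Step 3: result = 4 + 82 = 86

The answer is 86.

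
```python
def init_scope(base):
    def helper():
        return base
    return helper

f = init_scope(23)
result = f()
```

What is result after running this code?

Step 1: init_scope(23) creates closure capturing base = 23.
Step 2: f() returns the captured base = 23.
Step 3: result = 23

The answer is 23.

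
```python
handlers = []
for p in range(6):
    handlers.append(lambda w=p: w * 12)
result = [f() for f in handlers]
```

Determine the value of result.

Step 1: Default arg w=p captures p at each iteration.
Step 2: handlers[k] has w defaulting to k, returns k * 12.
Step 3: result = [0, 12, 24, 36, 48, 60]

The answer is [0, 12, 24, 36, 48, 60].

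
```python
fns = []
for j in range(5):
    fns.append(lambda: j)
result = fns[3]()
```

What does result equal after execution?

Step 1: The loop creates 5 lambdas, all referencing the same variable j.
Step 2: After the loop, j = 4 (final value).
Step 3: fns[3]() looks up j at call time and finds 4. This is the late binding gotcha. result = 4

The answer is 4.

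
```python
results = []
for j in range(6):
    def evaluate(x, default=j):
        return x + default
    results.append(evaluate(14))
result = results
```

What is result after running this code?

Step 1: Default argument default=j is evaluated at function definition time.
Step 2: Each iteration creates evaluate with default = current j value.
Step 3: evaluate(14) returns 14 + default. results = [14, 15, 16, 17, 18, 19]

The answer is [14, 15, 16, 17, 18, 19].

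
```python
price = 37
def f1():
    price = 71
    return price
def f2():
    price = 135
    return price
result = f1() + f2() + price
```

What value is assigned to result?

Step 1: Each function shadows global price with its own local.
Step 2: f1() returns 71, f2() returns 135.
Step 3: Global price = 37 is unchanged. result = 71 + 135 + 37 = 243

The answer is 243.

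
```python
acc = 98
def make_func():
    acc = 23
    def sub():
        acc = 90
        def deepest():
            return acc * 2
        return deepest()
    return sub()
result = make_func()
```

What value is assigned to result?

Step 1: deepest() looks up acc through LEGB: not local, finds acc = 90 in enclosing sub().
Step 2: Returns 90 * 2 = 180.
Step 3: result = 180

The answer is 180.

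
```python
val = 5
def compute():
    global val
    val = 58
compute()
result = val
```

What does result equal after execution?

Step 1: val = 5 globally.
Step 2: compute() declares global val and sets it to 58.
Step 3: After compute(), global val = 58. result = 58

The answer is 58.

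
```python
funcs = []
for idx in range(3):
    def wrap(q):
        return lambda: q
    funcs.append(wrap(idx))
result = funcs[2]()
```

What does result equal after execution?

Step 1: wrap(idx) creates a new scope capturing q = idx at call time.
Step 2: funcs[2] = wrap(2), so its lambda captures q = 2.
Step 3: result = 2 (closure factory fixes late binding)

The answer is 2.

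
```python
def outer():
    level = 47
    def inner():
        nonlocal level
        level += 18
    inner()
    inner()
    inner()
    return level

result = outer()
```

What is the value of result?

Step 1: level starts at 47.
Step 2: inner() is called 3 times, each adding 18.
Step 3: level = 47 + 18 * 3 = 101

The answer is 101.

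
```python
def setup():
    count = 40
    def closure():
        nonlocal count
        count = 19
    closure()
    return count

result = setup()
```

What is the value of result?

Step 1: setup() sets count = 40.
Step 2: closure() uses nonlocal to reassign count = 19.
Step 3: result = 19

The answer is 19.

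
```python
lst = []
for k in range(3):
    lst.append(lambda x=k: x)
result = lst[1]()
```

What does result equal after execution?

Step 1: Default argument x=k captures k's value at each iteration.
Step 2: lst[1] captured x = 1 when k was 1.
Step 3: result = 1

The answer is 1.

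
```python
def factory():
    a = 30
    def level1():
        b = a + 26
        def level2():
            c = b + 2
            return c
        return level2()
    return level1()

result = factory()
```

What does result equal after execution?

Step 1: a = 30. b = a + 26 = 56.
Step 2: c = b + 2 = 56 + 2 = 58.
Step 3: result = 58

The answer is 58.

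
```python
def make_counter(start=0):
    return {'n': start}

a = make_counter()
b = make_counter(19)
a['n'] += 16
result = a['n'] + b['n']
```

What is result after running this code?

Step 1: make_counter() returns a new dict each call (immutable default 0).
Step 2: a = {'n': 0}, b = {'n': 19}.
Step 3: a['n'] += 16 = 16. result = 16 + 19 = 35

The answer is 35.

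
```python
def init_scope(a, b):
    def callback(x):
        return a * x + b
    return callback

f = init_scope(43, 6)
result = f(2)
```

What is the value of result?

Step 1: init_scope(43, 6) captures a = 43, b = 6.
Step 2: f(2) computes 43 * 2 + 6 = 92.
Step 3: result = 92

The answer is 92.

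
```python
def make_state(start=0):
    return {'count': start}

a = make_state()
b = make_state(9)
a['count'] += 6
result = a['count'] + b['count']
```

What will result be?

Step 1: make_state() returns a new dict each call (immutable default 0).
Step 2: a = {'count': 0}, b = {'count': 9}.
Step 3: a['count'] += 6 = 6. result = 6 + 9 = 15

The answer is 15.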